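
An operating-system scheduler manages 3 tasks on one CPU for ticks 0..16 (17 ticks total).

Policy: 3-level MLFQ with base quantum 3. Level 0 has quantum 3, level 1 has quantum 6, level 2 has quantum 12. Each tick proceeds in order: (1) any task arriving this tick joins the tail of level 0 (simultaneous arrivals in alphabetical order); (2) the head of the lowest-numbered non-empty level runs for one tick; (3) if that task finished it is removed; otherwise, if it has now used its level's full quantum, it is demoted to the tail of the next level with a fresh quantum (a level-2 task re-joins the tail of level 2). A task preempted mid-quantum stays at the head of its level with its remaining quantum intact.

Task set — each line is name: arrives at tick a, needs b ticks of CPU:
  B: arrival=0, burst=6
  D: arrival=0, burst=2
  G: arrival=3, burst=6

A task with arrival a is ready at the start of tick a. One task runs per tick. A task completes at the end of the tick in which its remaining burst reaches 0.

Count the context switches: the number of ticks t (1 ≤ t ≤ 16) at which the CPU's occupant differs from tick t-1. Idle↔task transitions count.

context switches = 5

t=0: L0/L1/L2 = BD/-/- → run B
t=1: L0/L1/L2 = BD/-/- → run B
t=2: L0/L1/L2 = BD/-/- → run B
t=3: L0/L1/L2 = DG/B/- → run D
t=4: L0/L1/L2 = DG/B/- → run D
t=5: L0/L1/L2 = G/B/- → run G
t=6: L0/L1/L2 = G/B/- → run G
t=7: L0/L1/L2 = G/B/- → run G
t=8: L0/L1/L2 = -/BG/- → run B
t=9: L0/L1/L2 = -/BG/- → run B
t=10: L0/L1/L2 = -/BG/- → run B
t=11: L0/L1/L2 = -/G/- → run G
t=12: L0/L1/L2 = -/G/- → run G
t=13: L0/L1/L2 = -/G/- → run G
t=14: (idle)
t=15: (idle)
t=16: (idle)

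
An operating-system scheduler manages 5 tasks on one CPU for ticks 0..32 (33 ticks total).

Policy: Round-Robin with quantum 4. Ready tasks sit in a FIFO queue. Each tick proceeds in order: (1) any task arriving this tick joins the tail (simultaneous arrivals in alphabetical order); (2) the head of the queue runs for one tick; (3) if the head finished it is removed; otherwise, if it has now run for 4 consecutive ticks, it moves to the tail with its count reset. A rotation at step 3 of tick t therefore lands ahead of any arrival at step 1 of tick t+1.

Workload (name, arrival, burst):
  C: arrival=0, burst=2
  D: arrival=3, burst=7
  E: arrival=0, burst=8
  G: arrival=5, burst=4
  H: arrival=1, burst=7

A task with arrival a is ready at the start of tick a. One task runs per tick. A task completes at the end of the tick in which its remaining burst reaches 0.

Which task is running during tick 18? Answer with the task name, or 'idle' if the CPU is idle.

t=0: queue=[C,E] q_used=0 → run C
t=1: queue=[C,E,H] q_used=1 → run C
t=2: queue=[E,H] q_used=0 → run E
t=3: queue=[E,H,D] q_used=1 → run E
t=4: queue=[E,H,D] q_used=2 → run E
t=5: queue=[E,H,D,G] q_used=3 → run E
t=6: queue=[H,D,G,E] q_used=0 → run H
t=7: queue=[H,D,G,E] q_used=1 → run H
t=8: queue=[H,D,G,E] q_used=2 → run H
t=9: queue=[H,D,G,E] q_used=3 → run H
t=10: queue=[D,G,E,H] q_used=0 → run D
t=11: queue=[D,G,E,H] q_used=1 → run D
t=12: queue=[D,G,E,H] q_used=2 → run D
t=13: queue=[D,G,E,H] q_used=3 → run D
t=14: queue=[G,E,H,D] q_used=0 → run G
t=15: queue=[G,E,H,D] q_used=1 → run G
t=16: queue=[G,E,H,D] q_used=2 → run G
t=17: queue=[G,E,H,D] q_used=3 → run G
t=18: queue=[E,H,D] q_used=0 → run E
t=19: queue=[E,H,D] q_used=1 → run E
t=20: queue=[E,H,D] q_used=2 → run E
t=21: queue=[E,H,D] q_used=3 → run E
t=22: queue=[H,D] q_used=0 → run H
t=23: queue=[H,D] q_used=1 → run H
t=24: queue=[H,D] q_used=2 → run H
t=25: queue=[D] q_used=0 → run D
t=26: queue=[D] q_used=1 → run D
t=27: queue=[D] q_used=2 → run D
t=28: (idle)
t=29: (idle)
t=30: (idle)
t=31: (idle)
t=32: (idle)

running at tick 18 = E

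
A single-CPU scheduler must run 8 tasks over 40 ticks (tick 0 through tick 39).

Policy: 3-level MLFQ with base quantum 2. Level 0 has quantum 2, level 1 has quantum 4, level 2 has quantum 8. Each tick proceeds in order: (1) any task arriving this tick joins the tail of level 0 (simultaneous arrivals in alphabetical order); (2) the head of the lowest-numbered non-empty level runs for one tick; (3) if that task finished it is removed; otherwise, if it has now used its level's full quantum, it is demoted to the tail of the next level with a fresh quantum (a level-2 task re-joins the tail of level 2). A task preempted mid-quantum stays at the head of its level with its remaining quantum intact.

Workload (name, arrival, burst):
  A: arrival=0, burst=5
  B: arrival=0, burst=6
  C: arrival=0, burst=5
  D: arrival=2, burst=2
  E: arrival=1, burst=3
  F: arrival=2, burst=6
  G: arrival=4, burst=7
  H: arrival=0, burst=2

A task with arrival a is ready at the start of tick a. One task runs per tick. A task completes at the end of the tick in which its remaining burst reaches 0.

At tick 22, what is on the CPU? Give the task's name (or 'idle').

t=0: L0/L1/L2 = ABCH/-/- → run A
t=1: L0/L1/L2 = ABCHE/-/- → run A
t=2: L0/L1/L2 = BCHEDF/A/- → run B
t=3: L0/L1/L2 = BCHEDF/A/- → run B
t=4: L0/L1/L2 = CHEDFG/AB/- → run C
t=5: L0/L1/L2 = CHEDFG/AB/- → run C
t=6: L0/L1/L2 = HEDFG/ABC/- → run H
t=7: L0/L1/L2 = HEDFG/ABC/- → run H
t=8: L0/L1/L2 = EDFG/ABC/- → run E
t=9: L0/L1/L2 = EDFG/ABC/- → run E
t=10: L0/L1/L2 = DFG/ABCE/- → run D
t=11: L0/L1/L2 = DFG/ABCE/- → run D
t=12: L0/L1/L2 = FG/ABCE/- → run F
t=13: L0/L1/L2 = FG/ABCE/- → run F
t=14: L0/L1/L2 = G/ABCEF/- → run G
t=15: L0/L1/L2 = G/ABCEF/- → run G
t=16: L0/L1/L2 = -/ABCEFG/- → run A
t=17: L0/L1/L2 = -/ABCEFG/- → run A
t=18: L0/L1/L2 = -/ABCEFG/- → run A
t=19: L0/L1/L2 = -/BCEFG/- → run B
t=20: L0/L1/L2 = -/BCEFG/- → run B
t=21: L0/L1/L2 = -/BCEFG/- → run B
t=22: L0/L1/L2 = -/BCEFG/- → run B
t=23: L0/L1/L2 = -/CEFG/- → run C
t=24: L0/L1/L2 = -/CEFG/- → run C
t=25: L0/L1/L2 = -/CEFG/- → run C
t=26: L0/L1/L2 = -/EFG/- → run E
t=27: L0/L1/L2 = -/FG/- → run F
t=28: L0/L1/L2 = -/FG/- → run F
t=29: L0/L1/L2 = -/FG/- → run F
t=30: L0/L1/L2 = -/FG/- → run F
t=31: L0/L1/L2 = -/G/- → run G
t=32: L0/L1/L2 = -/G/- → run G
t=33: L0/L1/L2 = -/G/- → run G
t=34: L0/L1/L2 = -/G/- → run G
t=35: L0/L1/L2 = -/-/G → run G
t=36: (idle)
t=37: (idle)
t=38: (idle)
t=39: (idle)

running at tick 22 = B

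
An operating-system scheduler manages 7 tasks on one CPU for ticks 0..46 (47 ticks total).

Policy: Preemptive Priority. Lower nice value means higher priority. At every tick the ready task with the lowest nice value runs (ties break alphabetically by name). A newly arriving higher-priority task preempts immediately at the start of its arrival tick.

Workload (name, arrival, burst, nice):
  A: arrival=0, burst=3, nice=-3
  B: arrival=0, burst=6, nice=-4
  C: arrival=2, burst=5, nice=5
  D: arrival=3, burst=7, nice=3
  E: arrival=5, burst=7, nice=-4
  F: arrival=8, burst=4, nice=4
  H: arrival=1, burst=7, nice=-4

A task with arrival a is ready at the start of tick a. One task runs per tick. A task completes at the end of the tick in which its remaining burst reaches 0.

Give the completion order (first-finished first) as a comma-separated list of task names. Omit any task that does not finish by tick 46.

completion order = B, E, H, A, D, F, C

t=0: ready={A,B} → run B
t=1: ready={A,B,H} → run B
t=2: ready={A,B,C,H} → run B
t=3: ready={A,B,C,D,H} → run B
t=4: ready={A,B,C,D,H} → run B
t=5: ready={A,B,C,D,E,H} → run B
t=6: ready={A,C,D,E,H} → run E
t=7: ready={A,C,D,E,H} → run E
t=8: ready={A,C,D,E,F,H} → run E
t=9: ready={A,C,D,E,F,H} → run E
t=10: ready={A,C,D,E,F,H} → run E
t=11: ready={A,C,D,E,F,H} → run E
t=12: ready={A,C,D,E,F,H} → run E
t=13: ready={A,C,D,F,H} → run H
t=14: ready={A,C,D,F,H} → run H
t=15: ready={A,C,D,F,H} → run H
t=16: ready={A,C,D,F,H} → run H
t=17: ready={A,C,D,F,H} → run H
t=18: ready={A,C,D,F,H} → run H
t=19: ready={A,C,D,F,H} → run H
t=20: ready={A,C,D,F} → run A
t=21: ready={A,C,D,F} → run A
t=22: ready={A,C,D,F} → run A
t=23: ready={C,D,F} → run D
t=24: ready={C,D,F} → run D
t=25: ready={C,D,F} → run D
t=26: ready={C,D,F} → run D
t=27: ready={C,D,F} → run D
t=28: ready={C,D,F} → run D
t=29: ready={C,D,F} → run D
t=30: ready={C,F} → run F
t=31: ready={C,F} → run F
t=32: ready={C,F} → run F
t=33: ready={C,F} → run F
t=34: ready={C} → run C
t=35: ready={C} → run C
t=36: ready={C} → run C
t=37: ready={C} → run C
t=38: ready={C} → run C
t=39: (idle)
t=40: (idle)
t=41: (idle)
t=42: (idle)
t=43: (idle)
t=44: (idle)
t=45: (idle)
t=46: (idle)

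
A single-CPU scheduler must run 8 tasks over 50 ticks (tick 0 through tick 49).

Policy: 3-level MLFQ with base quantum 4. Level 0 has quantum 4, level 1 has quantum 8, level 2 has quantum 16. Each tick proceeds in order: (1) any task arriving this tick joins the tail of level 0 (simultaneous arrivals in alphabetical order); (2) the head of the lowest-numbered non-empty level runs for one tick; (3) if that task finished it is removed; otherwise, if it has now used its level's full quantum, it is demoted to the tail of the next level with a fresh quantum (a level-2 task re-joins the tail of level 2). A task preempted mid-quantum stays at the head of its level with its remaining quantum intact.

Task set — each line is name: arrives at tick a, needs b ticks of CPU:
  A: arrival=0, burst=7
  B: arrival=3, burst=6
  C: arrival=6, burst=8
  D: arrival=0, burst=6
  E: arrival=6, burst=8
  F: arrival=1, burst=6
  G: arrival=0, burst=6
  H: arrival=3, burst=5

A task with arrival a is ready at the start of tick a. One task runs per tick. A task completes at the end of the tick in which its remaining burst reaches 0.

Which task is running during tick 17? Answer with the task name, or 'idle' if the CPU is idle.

running at tick 17 = B

t=0: L0/L1/L2 = ADG/-/- → run A
t=1: L0/L1/L2 = ADGF/-/- → run A
t=2: L0/L1/L2 = ADGF/-/- → run A
t=3: L0/L1/L2 = ADGFBH/-/- → run A
t=4: L0/L1/L2 = DGFBH/A/- → run D
t=5: L0/L1/L2 = DGFBH/A/- → run D
t=6: L0/L1/L2 = DGFBHCE/A/- → run D
t=7: L0/L1/L2 = DGFBHCE/A/- → run D
t=8: L0/L1/L2 = GFBHCE/AD/- → run G
t=9: L0/L1/L2 = GFBHCE/AD/- → run G
t=10: L0/L1/L2 = GFBHCE/AD/- → run G
t=11: L0/L1/L2 = GFBHCE/AD/- → run G
t=12: L0/L1/L2 = FBHCE/ADG/- → run F
t=13: L0/L1/L2 = FBHCE/ADG/- → run F
t=14: L0/L1/L2 = FBHCE/ADG/- → run F
t=15: L0/L1/L2 = FBHCE/ADG/- → run F
t=16: L0/L1/L2 = BHCE/ADGF/- → run B
t=17: L0/L1/L2 = BHCE/ADGF/- → run B
t=18: L0/L1/L2 = BHCE/ADGF/- → run B
t=19: L0/L1/L2 = BHCE/ADGF/- → run B
t=20: L0/L1/L2 = HCE/ADGFB/- → run H
t=21: L0/L1/L2 = HCE/ADGFB/- → run H
t=22: L0/L1/L2 = HCE/ADGFB/- → run H
t=23: L0/L1/L2 = HCE/ADGFB/- → run H
t=24: L0/L1/L2 = CE/ADGFBH/- → run C
t=25: L0/L1/L2 = CE/ADGFBH/- → run C
t=26: L0/L1/L2 = CE/ADGFBH/- → run C
t=27: L0/L1/L2 = CE/ADGFBH/- → run C
t=28: L0/L1/L2 = E/ADGFBHC/- → run E
t=29: L0/L1/L2 = E/ADGFBHC/- → run E
t=30: L0/L1/L2 = E/ADGFBHC/- → run E
t=31: L0/L1/L2 = E/ADGFBHC/- → run E
t=32: L0/L1/L2 = -/ADGFBHCE/- → run A
t=33: L0/L1/L2 = -/ADGFBHCE/- → run A
t=34: L0/L1/L2 = -/ADGFBHCE/- → run A
t=35: L0/L1/L2 = -/DGFBHCE/- → run D
t=36: L0/L1/L2 = -/DGFBHCE/- → run D
t=37: L0/L1/L2 = -/GFBHCE/- → run G
t=38: L0/L1/L2 = -/GFBHCE/- → run G
t=39: L0/L1/L2 = -/FBHCE/- → run F
t=40: L0/L1/L2 = -/FBHCE/- → run F
t=41: L0/L1/L2 = -/BHCE/- → run B
t=42: L0/L1/L2 = -/BHCE/- → run B
t=43: L0/L1/L2 = -/HCE/- → run H
t=44: L0/L1/L2 = -/CE/- → run C
t=45: L0/L1/L2 = -/CE/- → run C
t=46: L0/L1/L2 = -/CE/- → run C
t=47: L0/L1/L2 = -/CE/- → run C
t=48: L0/L1/L2 = -/E/- → run E
t=49: L0/L1/L2 = -/E/- → run E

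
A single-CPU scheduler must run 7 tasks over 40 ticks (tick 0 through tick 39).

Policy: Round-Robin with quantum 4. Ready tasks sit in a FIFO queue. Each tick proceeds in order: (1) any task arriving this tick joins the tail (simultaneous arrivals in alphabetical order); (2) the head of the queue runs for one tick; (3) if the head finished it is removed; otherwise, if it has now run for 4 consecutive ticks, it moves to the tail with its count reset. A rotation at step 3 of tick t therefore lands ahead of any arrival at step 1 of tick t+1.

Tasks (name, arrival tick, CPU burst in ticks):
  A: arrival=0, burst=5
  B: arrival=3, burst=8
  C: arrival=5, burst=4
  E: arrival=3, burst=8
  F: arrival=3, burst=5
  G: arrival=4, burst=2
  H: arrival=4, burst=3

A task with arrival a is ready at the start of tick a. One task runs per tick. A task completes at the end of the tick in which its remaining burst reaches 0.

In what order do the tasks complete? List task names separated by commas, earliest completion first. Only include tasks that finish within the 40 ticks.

completion order = A, G, H, C, B, E, F

t=0: queue=[A] q_used=0 → run A
t=1: queue=[A] q_used=1 → run A
t=2: queue=[A] q_used=2 → run A
t=3: queue=[A,B,E,F] q_used=3 → run A
t=4: queue=[B,E,F,A,G,H] q_used=0 → run B
t=5: queue=[B,E,F,A,G,H,C] q_used=1 → run B
t=6: queue=[B,E,F,A,G,H,C] q_used=2 → run B
t=7: queue=[B,E,F,A,G,H,C] q_used=3 → run B
t=8: queue=[E,F,A,G,H,C,B] q_used=0 → run E
t=9: queue=[E,F,A,G,H,C,B] q_used=1 → run E
t=10: queue=[E,F,A,G,H,C,B] q_used=2 → run E
t=11: queue=[E,F,A,G,H,C,B] q_used=3 → run E
t=12: queue=[F,A,G,H,C,B,E] q_used=0 → run F
t=13: queue=[F,A,G,H,C,B,E] q_used=1 → run F
t=14: queue=[F,A,G,H,C,B,E] q_used=2 → run F
t=15: queue=[F,A,G,H,C,B,E] q_used=3 → run F
t=16: queue=[A,G,H,C,B,E,F] q_used=0 → run A
t=17: queue=[G,H,C,B,E,F] q_used=0 → run G
t=18: queue=[G,H,C,B,E,F] q_used=1 → run G
t=19: queue=[H,C,B,E,F] q_used=0 → run H
t=20: queue=[H,C,B,E,F] q_used=1 → run H
t=21: queue=[H,C,B,E,F] q_used=2 → run H
t=22: queue=[C,B,E,F] q_used=0 → run C
t=23: queue=[C,B,E,F] q_used=1 → run C
t=24: queue=[C,B,E,F] q_used=2 → run C
t=25: queue=[C,B,E,F] q_used=3 → run C
t=26: queue=[B,E,F] q_used=0 → run B
t=27: queue=[B,E,F] q_used=1 → run B
t=28: queue=[B,E,F] q_used=2 → run B
t=29: queue=[B,E,F] q_used=3 → run B
t=30: queue=[E,F] q_used=0 → run E
t=31: queue=[E,F] q_used=1 → run E
t=32: queue=[E,F] q_used=2 → run E
t=33: queue=[E,F] q_used=3 → run E
t=34: queue=[F] q_used=0 → run F
t=35: (idle)
t=36: (idle)
t=37: (idle)
t=38: (idle)
t=39: (idle)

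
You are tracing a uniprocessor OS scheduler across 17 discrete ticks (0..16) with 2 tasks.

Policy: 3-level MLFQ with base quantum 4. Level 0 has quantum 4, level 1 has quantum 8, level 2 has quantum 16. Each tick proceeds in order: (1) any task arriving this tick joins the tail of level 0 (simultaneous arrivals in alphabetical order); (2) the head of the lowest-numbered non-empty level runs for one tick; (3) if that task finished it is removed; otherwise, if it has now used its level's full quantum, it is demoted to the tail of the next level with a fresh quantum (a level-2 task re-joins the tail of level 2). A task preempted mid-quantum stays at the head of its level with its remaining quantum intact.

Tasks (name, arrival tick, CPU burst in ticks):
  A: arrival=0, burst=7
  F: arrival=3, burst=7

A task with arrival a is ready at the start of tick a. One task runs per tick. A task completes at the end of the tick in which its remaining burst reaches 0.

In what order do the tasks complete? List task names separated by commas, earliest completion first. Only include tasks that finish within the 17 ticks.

completion order = A, F

t=0: L0/L1/L2 = A/-/- → run A
t=1: L0/L1/L2 = A/-/- → run A
t=2: L0/L1/L2 = A/-/- → run A
t=3: L0/L1/L2 = AF/-/- → run A
t=4: L0/L1/L2 = F/A/- → run F
t=5: L0/L1/L2 = F/A/- → run F
t=6: L0/L1/L2 = F/A/- → run F
t=7: L0/L1/L2 = F/A/- → run F
t=8: L0/L1/L2 = -/AF/- → run A
t=9: L0/L1/L2 = -/AF/- → run A
t=10: L0/L1/L2 = -/AF/- → run A
t=11: L0/L1/L2 = -/F/- → run F
t=12: L0/L1/L2 = -/F/- → run F
t=13: L0/L1/L2 = -/F/- → run F
t=14: (idle)
t=15: (idle)
t=16: (idle)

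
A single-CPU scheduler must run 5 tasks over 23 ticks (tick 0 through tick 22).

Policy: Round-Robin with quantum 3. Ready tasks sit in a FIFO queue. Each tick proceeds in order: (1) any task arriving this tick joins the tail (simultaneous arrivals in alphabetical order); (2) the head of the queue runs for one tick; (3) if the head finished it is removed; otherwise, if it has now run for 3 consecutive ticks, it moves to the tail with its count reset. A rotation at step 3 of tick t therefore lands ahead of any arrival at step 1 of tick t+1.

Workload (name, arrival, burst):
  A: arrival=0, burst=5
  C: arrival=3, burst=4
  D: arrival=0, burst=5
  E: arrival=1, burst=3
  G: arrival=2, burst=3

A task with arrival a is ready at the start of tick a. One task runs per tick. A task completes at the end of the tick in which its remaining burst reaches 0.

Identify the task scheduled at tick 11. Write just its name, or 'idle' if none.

running at tick 11 = G

t=0: queue=[A,D] q_used=0 → run A
t=1: queue=[A,D,E] q_used=1 → run A
t=2: queue=[A,D,E,G] q_used=2 → run A
t=3: queue=[D,E,G,A,C] q_used=0 → run D
t=4: queue=[D,E,G,A,C] q_used=1 → run D
t=5: queue=[D,E,G,A,C] q_used=2 → run D
t=6: queue=[E,G,A,C,D] q_used=0 → run E
t=7: queue=[E,G,A,C,D] q_used=1 → run E
t=8: queue=[E,G,A,C,D] q_used=2 → run E
t=9: queue=[G,A,C,D] q_used=0 → run G
t=10: queue=[G,A,C,D] q_used=1 → run G
t=11: queue=[G,A,C,D] q_used=2 → run G
t=12: queue=[A,C,D] q_used=0 → run A
t=13: queue=[A,C,D] q_used=1 → run A
t=14: queue=[C,D] q_used=0 → run C
t=15: queue=[C,D] q_used=1 → run C
t=16: queue=[C,D] q_used=2 → run C
t=17: queue=[D,C] q_used=0 → run D
t=18: queue=[D,C] q_used=1 → run D
t=19: queue=[C] q_used=0 → run C
t=20: (idle)
t=21: (idle)
t=22: (idle)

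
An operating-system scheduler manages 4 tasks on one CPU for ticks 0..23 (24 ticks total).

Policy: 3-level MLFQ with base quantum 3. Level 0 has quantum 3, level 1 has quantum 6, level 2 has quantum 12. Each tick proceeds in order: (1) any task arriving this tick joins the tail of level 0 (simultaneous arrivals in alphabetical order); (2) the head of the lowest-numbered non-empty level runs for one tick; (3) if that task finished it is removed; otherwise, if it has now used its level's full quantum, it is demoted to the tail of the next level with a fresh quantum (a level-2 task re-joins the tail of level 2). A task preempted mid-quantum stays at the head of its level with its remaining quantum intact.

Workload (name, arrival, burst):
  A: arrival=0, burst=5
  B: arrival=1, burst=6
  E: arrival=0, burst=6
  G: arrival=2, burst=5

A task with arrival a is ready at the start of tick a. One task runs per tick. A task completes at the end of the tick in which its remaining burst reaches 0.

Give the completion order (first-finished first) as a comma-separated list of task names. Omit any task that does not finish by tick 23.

completion order = A, E, B, G

t=0: L0/L1/L2 = AE/-/- → run A
t=1: L0/L1/L2 = AEB/-/- → run A
t=2: L0/L1/L2 = AEBG/-/- → run A
t=3: L0/L1/L2 = EBG/A/- → run E
t=4: L0/L1/L2 = EBG/A/- → run E
t=5: L0/L1/L2 = EBG/A/- → run E
t=6: L0/L1/L2 = BG/AE/- → run B
t=7: L0/L1/L2 = BG/AE/- → run B
t=8: L0/L1/L2 = BG/AE/- → run B
t=9: L0/L1/L2 = G/AEB/- → run G
t=10: L0/L1/L2 = G/AEB/- → run G
t=11: L0/L1/L2 = G/AEB/- → run G
t=12: L0/L1/L2 = -/AEBG/- → run A
t=13: L0/L1/L2 = -/AEBG/- → run A
t=14: L0/L1/L2 = -/EBG/- → run E
t=15: L0/L1/L2 = -/EBG/- → run E
t=16: L0/L1/L2 = -/EBG/- → run E
t=17: L0/L1/L2 = -/BG/- → run B
t=18: L0/L1/L2 = -/BG/- → run B
t=19: L0/L1/L2 = -/BG/- → run B
t=20: L0/L1/L2 = -/G/- → run G
t=21: L0/L1/L2 = -/G/- → run G
t=22: (idle)
t=23: (idle)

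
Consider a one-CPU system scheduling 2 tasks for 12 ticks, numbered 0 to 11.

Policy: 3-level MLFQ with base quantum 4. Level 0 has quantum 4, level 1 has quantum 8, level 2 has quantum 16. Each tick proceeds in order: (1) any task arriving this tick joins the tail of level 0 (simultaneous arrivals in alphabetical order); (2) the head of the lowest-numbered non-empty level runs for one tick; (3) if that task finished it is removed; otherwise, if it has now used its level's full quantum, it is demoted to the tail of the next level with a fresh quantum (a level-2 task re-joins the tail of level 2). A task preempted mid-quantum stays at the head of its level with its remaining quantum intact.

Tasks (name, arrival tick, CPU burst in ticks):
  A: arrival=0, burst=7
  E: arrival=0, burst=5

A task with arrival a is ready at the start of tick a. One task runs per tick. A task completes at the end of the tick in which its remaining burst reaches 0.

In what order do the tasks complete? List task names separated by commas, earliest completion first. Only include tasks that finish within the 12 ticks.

t=0: L0/L1/L2 = AE/-/- → run A
t=1: L0/L1/L2 = AE/-/- → run A
t=2: L0/L1/L2 = AE/-/- → run A
t=3: L0/L1/L2 = AE/-/- → run A
t=4: L0/L1/L2 = E/A/- → run E
t=5: L0/L1/L2 = E/A/- → run E
t=6: L0/L1/L2 = E/A/- → run E
t=7: L0/L1/L2 = E/A/- → run E
t=8: L0/L1/L2 = -/AE/- → run A
t=9: L0/L1/L2 = -/AE/- → run A
t=10: L0/L1/L2 = -/AE/- → run A
t=11: L0/L1/L2 = -/E/- → run E

completion order = A, E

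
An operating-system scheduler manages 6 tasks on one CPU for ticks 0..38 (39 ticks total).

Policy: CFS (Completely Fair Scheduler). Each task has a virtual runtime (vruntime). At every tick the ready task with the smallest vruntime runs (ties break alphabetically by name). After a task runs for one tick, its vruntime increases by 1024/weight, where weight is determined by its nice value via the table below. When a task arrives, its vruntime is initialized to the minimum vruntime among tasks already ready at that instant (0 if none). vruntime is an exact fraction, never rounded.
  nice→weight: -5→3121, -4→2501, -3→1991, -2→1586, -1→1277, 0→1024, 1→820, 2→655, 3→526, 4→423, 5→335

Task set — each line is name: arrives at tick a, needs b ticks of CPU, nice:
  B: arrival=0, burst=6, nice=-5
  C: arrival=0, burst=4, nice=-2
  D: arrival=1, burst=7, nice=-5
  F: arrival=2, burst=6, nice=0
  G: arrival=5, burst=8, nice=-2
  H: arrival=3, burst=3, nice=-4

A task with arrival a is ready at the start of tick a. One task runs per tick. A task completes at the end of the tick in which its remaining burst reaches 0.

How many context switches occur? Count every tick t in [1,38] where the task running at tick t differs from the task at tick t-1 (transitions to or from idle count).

context switches = 32

t=0: vr[B=0 C=0] → run B
t=1: vr[B=1024/3121 C=0 D=0] → run C
t=2: vr[B=1024/3121 C=512/793 D=0 F=0] → run D
t=3: vr[B=1024/3121 C=512/793 D=1024/3121 F=0 H=0] → run F
t=4: vr[B=1024/3121 C=512/793 D=1024/3121 F=1 H=0] → run H
t=5: vr[B=1024/3121 C=512/793 D=1024/3121 F=1 G=1024/3121 H=1024/2501] → run B
t=6: vr[B=2048/3121 C=512/793 D=1024/3121 F=1 G=1024/3121 H=1024/2501] → run D
t=7: vr[B=2048/3121 C=512/793 D=2048/3121 F=1 G=1024/3121 H=1024/2501] → run G
t=8: vr[B=2048/3121 C=512/793 D=2048/3121 F=1 G=2409984/2474953 H=1024/2501] → run H
t=9: vr[B=2048/3121 C=512/793 D=2048/3121 F=1 G=2409984/2474953 H=2048/2501] → run C
t=10: vr[B=2048/3121 C=1024/793 D=2048/3121 F=1 G=2409984/2474953 H=2048/2501] → run B
t=11: vr[B=3072/3121 C=1024/793 D=2048/3121 F=1 G=2409984/2474953 H=2048/2501] → run D
t=12: vr[B=3072/3121 C=1024/793 D=3072/3121 F=1 G=2409984/2474953 H=2048/2501] → run H
t=13: vr[B=3072/3121 C=1024/793 D=3072/3121 F=1 G=2409984/2474953] → run G
t=14: vr[B=3072/3121 C=1024/793 D=3072/3121 F=1 G=4007936/2474953] → run B
t=15: vr[B=4096/3121 C=1024/793 D=3072/3121 F=1 G=4007936/2474953] → run D
t=16: vr[B=4096/3121 C=1024/793 D=4096/3121 F=1 G=4007936/2474953] → run F
t=17: vr[B=4096/3121 C=1024/793 D=4096/3121 F=2 G=4007936/2474953] → run C
t=18: vr[B=4096/3121 C=1536/793 D=4096/3121 F=2 G=4007936/2474953] → run B
t=19: vr[B=5120/3121 C=1536/793 D=4096/3121 F=2 G=4007936/2474953] → run D
t=20: vr[B=5120/3121 C=1536/793 D=5120/3121 F=2 G=4007936/2474953] → run G
t=21: vr[B=5120/3121 C=1536/793 D=5120/3121 F=2 G=5605888/2474953] → run B
t=22: vr[C=1536/793 D=5120/3121 F=2 G=5605888/2474953] → run D
t=23: vr[C=1536/793 D=6144/3121 F=2 G=5605888/2474953] → run C
t=24: vr[D=6144/3121 F=2 G=5605888/2474953] → run D
t=25: vr[F=2 G=5605888/2474953] → run F
t=26: vr[F=3 G=5605888/2474953] → run G
t=27: vr[F=3 G=7203840/2474953] → run G
t=28: vr[F=3 G=8801792/2474953] → run F
t=29: vr[F=4 G=8801792/2474953] → run G
t=30: vr[F=4 G=10399744/2474953] → run F
t=31: vr[F=5 G=10399744/2474953] → run G
t=32: vr[F=5 G=11997696/2474953] → run G
t=33: vr[F=5] → run F
t=34: (idle)
t=35: (idle)
t=36: (idle)
t=37: (idle)
t=38: (idle)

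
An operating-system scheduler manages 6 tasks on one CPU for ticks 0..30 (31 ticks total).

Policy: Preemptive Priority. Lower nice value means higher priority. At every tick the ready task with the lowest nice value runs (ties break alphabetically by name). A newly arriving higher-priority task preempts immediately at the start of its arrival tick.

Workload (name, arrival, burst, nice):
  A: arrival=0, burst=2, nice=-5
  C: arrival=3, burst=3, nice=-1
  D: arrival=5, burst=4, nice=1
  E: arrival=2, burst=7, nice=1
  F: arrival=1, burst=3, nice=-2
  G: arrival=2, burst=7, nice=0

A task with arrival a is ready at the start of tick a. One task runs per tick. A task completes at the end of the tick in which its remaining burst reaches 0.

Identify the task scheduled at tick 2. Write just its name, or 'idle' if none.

running at tick 2 = F

t=0: ready={A} → run A
t=1: ready={A,F} → run A
t=2: ready={E,F,G} → run F
t=3: ready={C,E,F,G} → run F
t=4: ready={C,E,F,G} → run F
t=5: ready={C,D,E,G} → run C
t=6: ready={C,D,E,G} → run C
t=7: ready={C,D,E,G} → run C
t=8: ready={D,E,G} → run G
t=9: ready={D,E,G} → run G
t=10: ready={D,E,G} → run G
t=11: ready={D,E,G} → run G
t=12: ready={D,E,G} → run G
t=13: ready={D,E,G} → run G
t=14: ready={D,E,G} → run G
t=15: ready={D,E} → run D
t=16: ready={D,E} → run D
t=17: ready={D,E} → run D
t=18: ready={D,E} → run D
t=19: ready={E} → run E
t=20: ready={E} → run E
t=21: ready={E} → run E
t=22: ready={E} → run E
t=23: ready={E} → run E
t=24: ready={E} → run E
t=25: ready={E} → run E
t=26: (idle)
t=27: (idle)
t=28: (idle)
t=29: (idle)
t=30: (idle)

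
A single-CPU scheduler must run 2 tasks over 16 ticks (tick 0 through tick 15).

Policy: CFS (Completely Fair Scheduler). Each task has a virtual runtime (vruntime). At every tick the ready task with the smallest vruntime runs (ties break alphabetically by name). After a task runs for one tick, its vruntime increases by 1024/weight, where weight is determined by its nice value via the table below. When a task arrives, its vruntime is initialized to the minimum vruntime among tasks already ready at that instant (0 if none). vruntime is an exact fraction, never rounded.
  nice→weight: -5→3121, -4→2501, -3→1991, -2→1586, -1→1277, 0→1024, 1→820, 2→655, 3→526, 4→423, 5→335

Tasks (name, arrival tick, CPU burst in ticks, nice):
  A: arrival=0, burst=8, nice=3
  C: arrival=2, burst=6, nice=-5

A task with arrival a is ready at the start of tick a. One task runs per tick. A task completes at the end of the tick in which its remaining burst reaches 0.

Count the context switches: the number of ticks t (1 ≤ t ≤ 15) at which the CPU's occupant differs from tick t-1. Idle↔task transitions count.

context switches = 3

t=0: vr[A=0] → run A
t=1: vr[A=512/263] → run A
t=2: vr[A=1024/263 C=1024/263] → run A
t=3: vr[A=1536/263 C=1024/263] → run C
t=4: vr[A=1536/263 C=3465216/820823] → run C
t=5: vr[A=1536/263 C=3734528/820823] → run C
t=6: vr[A=1536/263 C=4003840/820823] → run C
t=7: vr[A=1536/263 C=4273152/820823] → run C
t=8: vr[A=1536/263 C=4542464/820823] → run C
t=9: vr[A=1536/263] → run A
t=10: vr[A=2048/263] → run A
t=11: vr[A=2560/263] → run A
t=12: vr[A=3072/263] → run A
t=13: vr[A=3584/263] → run A
t=14: (idle)
t=15: (idle)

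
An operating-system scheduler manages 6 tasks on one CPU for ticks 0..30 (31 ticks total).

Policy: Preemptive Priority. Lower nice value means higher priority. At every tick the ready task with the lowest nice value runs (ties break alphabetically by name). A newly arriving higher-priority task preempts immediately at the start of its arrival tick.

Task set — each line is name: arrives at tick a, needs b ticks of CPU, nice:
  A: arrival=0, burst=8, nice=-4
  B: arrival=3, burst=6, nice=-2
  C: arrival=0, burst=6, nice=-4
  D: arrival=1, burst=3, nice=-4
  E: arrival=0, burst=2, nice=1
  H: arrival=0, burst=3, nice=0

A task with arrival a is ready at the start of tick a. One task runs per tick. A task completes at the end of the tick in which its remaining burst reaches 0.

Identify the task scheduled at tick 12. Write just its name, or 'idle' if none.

running at tick 12 = C

t=0: ready={A,C,E,H} → run A
t=1: ready={A,C,D,E,H} → run A
t=2: ready={A,C,D,E,H} → run A
t=3: ready={A,B,C,D,E,H} → run A
t=4: ready={A,B,C,D,E,H} → run A
t=5: ready={A,B,C,D,E,H} → run A
t=6: ready={A,B,C,D,E,H} → run A
t=7: ready={A,B,C,D,E,H} → run A
t=8: ready={B,C,D,E,H} → run C
t=9: ready={B,C,D,E,H} → run C
t=10: ready={B,C,D,E,H} → run C
t=11: ready={B,C,D,E,H} → run C
t=12: ready={B,C,D,E,H} → run C
t=13: ready={B,C,D,E,H} → run C
t=14: ready={B,D,E,H} → run D
t=15: ready={B,D,E,H} → run D
t=16: ready={B,D,E,H} → run D
t=17: ready={B,E,H} → run B
t=18: ready={B,E,H} → run B
t=19: ready={B,E,H} → run B
t=20: ready={B,E,H} → run B
t=21: ready={B,E,H} → run B
t=22: ready={B,E,H} → run B
t=23: ready={E,H} → run H
t=24: ready={E,H} → run H
t=25: ready={E,H} → run H
t=26: ready={E} → run E
t=27: ready={E} → run E
t=28: (idle)
t=29: (idle)
t=30: (idle)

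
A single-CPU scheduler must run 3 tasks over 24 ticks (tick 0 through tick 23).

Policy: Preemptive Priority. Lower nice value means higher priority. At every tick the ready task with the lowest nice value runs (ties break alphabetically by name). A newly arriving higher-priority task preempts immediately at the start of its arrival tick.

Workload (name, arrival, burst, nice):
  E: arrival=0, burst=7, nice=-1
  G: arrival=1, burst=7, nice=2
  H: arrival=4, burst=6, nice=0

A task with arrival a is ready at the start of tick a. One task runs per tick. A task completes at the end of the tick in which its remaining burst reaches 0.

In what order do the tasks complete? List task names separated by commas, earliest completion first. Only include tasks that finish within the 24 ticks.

t=0: ready={E} → run E
t=1: ready={E,G} → run E
t=2: ready={E,G} → run E
t=3: ready={E,G} → run E
t=4: ready={E,G,H} → run E
t=5: ready={E,G,H} → run E
t=6: ready={E,G,H} → run E
t=7: ready={G,H} → run H
t=8: ready={G,H} → run H
t=9: ready={G,H} → run H
t=10: ready={G,H} → run H
t=11: ready={G,H} → run H
t=12: ready={G,H} → run H
t=13: ready={G} → run G
t=14: ready={G} → run G
t=15: ready={G} → run G
t=16: ready={G} → run G
t=17: ready={G} → run G
t=18: ready={G} → run G
t=19: ready={G} → run G
t=20: (idle)
t=21: (idle)
t=22: (idle)
t=23: (idle)

completion order = E, H, G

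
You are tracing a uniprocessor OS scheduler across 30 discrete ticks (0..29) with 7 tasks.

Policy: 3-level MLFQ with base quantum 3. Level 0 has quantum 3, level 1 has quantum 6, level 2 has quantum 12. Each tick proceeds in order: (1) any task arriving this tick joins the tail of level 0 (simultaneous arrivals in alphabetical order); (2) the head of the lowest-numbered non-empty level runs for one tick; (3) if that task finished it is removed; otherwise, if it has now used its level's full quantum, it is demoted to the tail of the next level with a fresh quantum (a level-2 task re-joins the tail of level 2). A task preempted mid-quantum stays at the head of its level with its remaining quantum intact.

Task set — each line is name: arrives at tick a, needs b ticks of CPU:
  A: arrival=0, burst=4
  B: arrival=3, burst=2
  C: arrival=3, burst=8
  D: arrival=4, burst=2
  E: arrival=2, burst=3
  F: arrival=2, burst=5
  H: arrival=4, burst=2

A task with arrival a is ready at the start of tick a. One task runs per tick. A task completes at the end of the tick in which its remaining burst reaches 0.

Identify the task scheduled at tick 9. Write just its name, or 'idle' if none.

running at tick 9 = B

t=0: L0/L1/L2 = A/-/- → run A
t=1: L0/L1/L2 = A/-/- → run A
t=2: L0/L1/L2 = AEF/-/- → run A
t=3: L0/L1/L2 = EFBC/A/- → run E
t=4: L0/L1/L2 = EFBCDH/A/- → run E
t=5: L0/L1/L2 = EFBCDH/A/- → run E
t=6: L0/L1/L2 = FBCDH/A/- → run F
t=7: L0/L1/L2 = FBCDH/A/- → run F
t=8: L0/L1/L2 = FBCDH/A/- → run F
t=9: L0/L1/L2 = BCDH/AF/- → run B
t=10: L0/L1/L2 = BCDH/AF/- → run B
t=11: L0/L1/L2 = CDH/AF/- → run C
t=12: L0/L1/L2 = CDH/AF/- → run C
t=13: L0/L1/L2 = CDH/AF/- → run C
t=14: L0/L1/L2 = DH/AFC/- → run D
t=15: L0/L1/L2 = DH/AFC/- → run D
t=16: L0/L1/L2 = H/AFC/- → run H
t=17: L0/L1/L2 = H/AFC/- → run H
t=18: L0/L1/L2 = -/AFC/- → run A
t=19: L0/L1/L2 = -/FC/- → run F
t=20: L0/L1/L2 = -/FC/- → run F
t=21: L0/L1/L2 = -/C/- → run C
t=22: L0/L1/L2 = -/C/- → run C
t=23: L0/L1/L2 = -/C/- → run C
t=24: L0/L1/L2 = -/C/- → run C
t=25: L0/L1/L2 = -/C/- → run C
t=26: (idle)
t=27: (idle)
t=28: (idle)
t=29: (idle)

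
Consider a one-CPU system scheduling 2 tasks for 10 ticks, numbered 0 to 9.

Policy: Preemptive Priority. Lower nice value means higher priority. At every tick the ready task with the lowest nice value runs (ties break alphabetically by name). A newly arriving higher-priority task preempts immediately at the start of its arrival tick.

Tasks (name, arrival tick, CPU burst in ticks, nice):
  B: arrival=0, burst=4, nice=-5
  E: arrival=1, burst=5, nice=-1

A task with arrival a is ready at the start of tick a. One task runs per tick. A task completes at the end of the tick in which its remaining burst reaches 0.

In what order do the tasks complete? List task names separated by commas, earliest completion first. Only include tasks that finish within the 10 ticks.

t=0: ready={B} → run B
t=1: ready={B,E} → run B
t=2: ready={B,E} → run B
t=3: ready={B,E} → run B
t=4: ready={E} → run E
t=5: ready={E} → run E
t=6: ready={E} → run E
t=7: ready={E} → run E
t=8: ready={E} → run E
t=9: (idle)

completion order = B, E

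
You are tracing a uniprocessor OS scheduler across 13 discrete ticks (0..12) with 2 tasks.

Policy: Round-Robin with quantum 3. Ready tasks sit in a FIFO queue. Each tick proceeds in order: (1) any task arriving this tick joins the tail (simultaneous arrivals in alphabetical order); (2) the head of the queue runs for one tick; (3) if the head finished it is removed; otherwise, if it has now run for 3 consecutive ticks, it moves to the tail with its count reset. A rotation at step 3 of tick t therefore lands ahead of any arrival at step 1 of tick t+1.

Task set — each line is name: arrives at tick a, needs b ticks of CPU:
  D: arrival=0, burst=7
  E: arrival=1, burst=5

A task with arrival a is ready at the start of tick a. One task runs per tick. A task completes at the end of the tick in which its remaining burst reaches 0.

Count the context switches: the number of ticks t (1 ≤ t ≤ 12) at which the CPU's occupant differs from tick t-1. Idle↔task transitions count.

t=0: queue=[D] q_used=0 → run D
t=1: queue=[D,E] q_used=1 → run D
t=2: queue=[D,E] q_used=2 → run D
t=3: queue=[E,D] q_used=0 → run E
t=4: queue=[E,D] q_used=1 → run E
t=5: queue=[E,D] q_used=2 → run E
t=6: queue=[D,E] q_used=0 → run D
t=7: queue=[D,E] q_used=1 → run D
t=8: queue=[D,E] q_used=2 → run D
t=9: queue=[E,D] q_used=0 → run E
t=10: queue=[E,D] q_used=1 → run E
t=11: queue=[D] q_used=0 → run D
t=12: (idle)

context switches = 5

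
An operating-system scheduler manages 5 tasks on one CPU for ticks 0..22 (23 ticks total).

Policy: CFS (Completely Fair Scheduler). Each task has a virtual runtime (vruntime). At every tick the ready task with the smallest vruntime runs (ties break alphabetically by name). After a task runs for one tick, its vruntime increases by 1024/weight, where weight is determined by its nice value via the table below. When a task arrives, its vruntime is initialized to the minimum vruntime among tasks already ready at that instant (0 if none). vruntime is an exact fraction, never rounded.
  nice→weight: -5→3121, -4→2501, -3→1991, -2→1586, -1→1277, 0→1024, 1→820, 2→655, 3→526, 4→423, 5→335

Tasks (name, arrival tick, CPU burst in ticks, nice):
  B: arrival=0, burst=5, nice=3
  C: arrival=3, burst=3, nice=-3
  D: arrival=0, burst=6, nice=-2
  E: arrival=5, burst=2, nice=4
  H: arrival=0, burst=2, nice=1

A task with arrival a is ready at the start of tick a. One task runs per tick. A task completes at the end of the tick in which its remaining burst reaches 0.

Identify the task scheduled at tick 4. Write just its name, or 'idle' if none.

t=0: vr[B=0 D=0 H=0] → run B
t=1: vr[B=512/263 D=0 H=0] → run D
t=2: vr[B=512/263 D=512/793 H=0] → run H
t=3: vr[B=512/263 C=512/793 D=512/793 H=256/205] → run C
t=4: vr[B=512/263 C=1831424/1578863 D=512/793 H=256/205] → run D
t=5: vr[B=512/263 C=1831424/1578863 D=1024/793 E=1831424/1578863 H=256/205] → run C
t=6: vr[B=512/263 C=2643456/1578863 D=1024/793 E=1831424/1578863 H=256/205] → run E
t=7: vr[B=512/263 C=2643456/1578863 D=1024/793 E=2391448064/667859049 H=256/205] → run H
t=8: vr[B=512/263 C=2643456/1578863 D=1024/793 E=2391448064/667859049] → run D
t=9: vr[B=512/263 C=2643456/1578863 D=1536/793 E=2391448064/667859049] → run C
t=10: vr[B=512/263 D=1536/793 E=2391448064/667859049] → run D
t=11: vr[B=512/263 D=2048/793 E=2391448064/667859049] → run B
t=12: vr[B=1024/263 D=2048/793 E=2391448064/667859049] → run D
t=13: vr[B=1024/263 D=2560/793 E=2391448064/667859049] → run D
t=14: vr[B=1024/263 E=2391448064/667859049] → run E
t=15: vr[B=1024/263] → run B
t=16: vr[B=1536/263] → run B
t=17: vr[B=2048/263] → run B
t=18: (idle)
t=19: (idle)
t=20: (idle)
t=21: (idle)
t=22: (idle)

running at tick 4 = D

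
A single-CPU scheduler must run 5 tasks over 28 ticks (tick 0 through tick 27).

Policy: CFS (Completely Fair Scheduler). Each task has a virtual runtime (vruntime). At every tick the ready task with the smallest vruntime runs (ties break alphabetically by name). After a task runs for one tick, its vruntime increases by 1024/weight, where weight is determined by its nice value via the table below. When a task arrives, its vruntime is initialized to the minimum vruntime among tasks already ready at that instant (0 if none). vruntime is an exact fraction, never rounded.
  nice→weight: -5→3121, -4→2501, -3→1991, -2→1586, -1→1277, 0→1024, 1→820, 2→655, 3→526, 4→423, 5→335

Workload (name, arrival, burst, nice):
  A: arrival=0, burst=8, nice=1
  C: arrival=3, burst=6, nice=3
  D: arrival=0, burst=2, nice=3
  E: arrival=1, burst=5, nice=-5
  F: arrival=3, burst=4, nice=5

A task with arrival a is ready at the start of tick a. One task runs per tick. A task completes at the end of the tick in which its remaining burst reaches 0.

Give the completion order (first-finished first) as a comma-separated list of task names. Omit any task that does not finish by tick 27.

t=0: vr[A=0 D=0] → run A
t=1: vr[A=256/205 D=0 E=0] → run D
t=2: vr[A=256/205 D=512/263 E=0] → run E
t=3: vr[A=256/205 C=1024/3121 D=512/263 E=1024/3121 F=1024/3121] → run C
t=4: vr[A=256/205 C=1867264/820823 D=512/263 E=1024/3121 F=1024/3121] → run E
t=5: vr[A=256/205 C=1867264/820823 D=512/263 E=2048/3121 F=1024/3121] → run F
t=6: vr[A=256/205 C=1867264/820823 D=512/263 E=2048/3121 F=3538944/1045535] → run E
t=7: vr[A=256/205 C=1867264/820823 D=512/263 E=3072/3121 F=3538944/1045535] → run E
t=8: vr[A=256/205 C=1867264/820823 D=512/263 E=4096/3121 F=3538944/1045535] → run A
t=9: vr[A=512/205 C=1867264/820823 D=512/263 E=4096/3121 F=3538944/1045535] → run E
t=10: vr[A=512/205 C=1867264/820823 D=512/263 F=3538944/1045535] → run D
t=11: vr[A=512/205 C=1867264/820823 F=3538944/1045535] → run C
t=12: vr[A=512/205 C=3465216/820823 F=3538944/1045535] → run A
t=13: vr[A=768/205 C=3465216/820823 F=3538944/1045535] → run F
t=14: vr[A=768/205 C=3465216/820823 F=6734848/1045535] → run A
t=15: vr[A=1024/205 C=3465216/820823 F=6734848/1045535] → run C
t=16: vr[A=1024/205 C=5063168/820823 F=6734848/1045535] → run A
t=17: vr[A=256/41 C=5063168/820823 F=6734848/1045535] → run C
t=18: vr[A=256/41 C=6661120/820823 F=6734848/1045535] → run A
t=19: vr[A=1536/205 C=6661120/820823 F=6734848/1045535] → run F
t=20: vr[A=1536/205 C=6661120/820823 F=9930752/1045535] → run A
t=21: vr[A=1792/205 C=6661120/820823 F=9930752/1045535] → run C
t=22: vr[A=1792/205 C=8259072/820823 F=9930752/1045535] → run A
t=23: vr[C=8259072/820823 F=9930752/1045535] → run F
t=24: vr[C=8259072/820823] → run C
t=25: (idle)
t=26: (idle)
t=27: (idle)

completion order = E, D, A, F, C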